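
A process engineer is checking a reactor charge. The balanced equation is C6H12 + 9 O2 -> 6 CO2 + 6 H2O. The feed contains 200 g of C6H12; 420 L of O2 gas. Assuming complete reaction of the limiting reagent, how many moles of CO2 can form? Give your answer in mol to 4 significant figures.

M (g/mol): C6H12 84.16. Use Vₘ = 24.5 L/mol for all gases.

11.43 mol

n(C6H12) = 200.0 / 84.16 = 2.376 mol
n(O2) = 420.0 / 24.5 = 17.14 mol
n/ν for C6H12 = 2.376/1 = 2.376
n/ν for O2 = 17.14/9 = 1.904
Smallest n/ν is O2 → limiting reagent.
n(CO2) = (6/9) × 17.14 = 11.43 mol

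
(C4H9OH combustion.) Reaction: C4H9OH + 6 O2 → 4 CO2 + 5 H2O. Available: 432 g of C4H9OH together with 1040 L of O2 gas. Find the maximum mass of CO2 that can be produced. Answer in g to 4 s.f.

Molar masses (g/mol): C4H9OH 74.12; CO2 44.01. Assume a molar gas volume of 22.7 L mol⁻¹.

n(C4H9OH) = 432.0 / 74.12 = 5.828 mol
n(O2) = 1040 / 22.7 = 45.81 mol
n/ν → C4H9OH: 5.828, O2: 7.635; C4H9OH is limiting.
n(CO2) = (4/1) × 5.828 = 23.31 mol
mass = 23.31 × 44.01 = 1026 g

1026 g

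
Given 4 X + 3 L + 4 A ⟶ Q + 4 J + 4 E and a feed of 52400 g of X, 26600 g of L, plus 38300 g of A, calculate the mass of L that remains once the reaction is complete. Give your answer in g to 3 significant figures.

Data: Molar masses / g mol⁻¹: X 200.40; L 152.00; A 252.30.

9290 g

n(X) = 52400 / 200.40 = 261.5 mol
n(L) = 26600 / 152.00 = 175.0 mol
n(A) = 38300 / 252.30 = 151.8 mol
n/ν → X: 65.38, L: 58.33, A: 37.95; A is limiting.
L consumed = (3/4) × 151.8 = 113.9 mol
L remaining = 175.0 − 113.9 = 61.10 mol
mass = 61.10 × 152.00 = 9287 g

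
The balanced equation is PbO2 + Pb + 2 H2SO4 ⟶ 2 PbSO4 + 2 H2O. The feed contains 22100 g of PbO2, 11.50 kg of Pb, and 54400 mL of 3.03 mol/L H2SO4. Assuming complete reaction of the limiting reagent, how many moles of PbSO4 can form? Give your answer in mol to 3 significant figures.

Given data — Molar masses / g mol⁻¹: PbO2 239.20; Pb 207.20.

n(PbO2) = 22100 / 239.20 = 92.39 mol
n(Pb) = 11.50×1000 / 207.20 = 55.50 mol
n(H2SO4) = 3.03 × 54400/1000 = 164.8 mol
n/ν for PbO2 = 92.39/1 = 92.39
n/ν for Pb = 55.50/1 = 55.50
n/ν for H2SO4 = 164.8/2 = 82.40
Smallest n/ν is Pb → limiting reagent.
n(PbSO4) = (2/1) × 55.50 = 111.0 mol

111 mol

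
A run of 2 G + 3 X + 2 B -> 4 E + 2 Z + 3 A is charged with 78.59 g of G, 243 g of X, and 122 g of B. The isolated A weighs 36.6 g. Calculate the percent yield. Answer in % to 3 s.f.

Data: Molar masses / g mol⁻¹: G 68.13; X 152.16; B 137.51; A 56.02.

n(G) = 78.59 / 68.13 = 1.154 mol
n(X) = 243.0 / 152.16 = 1.597 mol
n(B) = 122.0 / 137.51 = 0.8872 mol
n/ν → G: 0.5770, X: 0.5323, B: 0.4436; B is limiting.
theoretical n(A) = (3/2) × 0.8872 = 1.331 mol → 74.56 g
% yield = 36.6 / 74.56 × 100 = 49.09 %

49.1 %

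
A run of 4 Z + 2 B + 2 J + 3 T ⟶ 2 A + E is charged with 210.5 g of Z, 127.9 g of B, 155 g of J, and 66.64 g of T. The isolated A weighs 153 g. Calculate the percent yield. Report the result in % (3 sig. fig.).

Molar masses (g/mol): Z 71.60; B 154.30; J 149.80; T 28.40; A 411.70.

44.8 %

n(Z) = 210.5 / 71.60 = 2.940 mol
n(B) = 127.9 / 154.30 = 0.8289 mol
n(J) = 155.0 / 149.80 = 1.035 mol
n(T) = 66.64 / 28.40 = 2.346 mol
n/ν → Z: 0.7350, B: 0.4145, J: 0.5175, T: 0.7820; B is limiting.
theoretical n(A) = (2/2) × 0.8289 = 0.8289 mol → 341.3 g
% yield = 153 / 341.3 × 100 = 44.83 %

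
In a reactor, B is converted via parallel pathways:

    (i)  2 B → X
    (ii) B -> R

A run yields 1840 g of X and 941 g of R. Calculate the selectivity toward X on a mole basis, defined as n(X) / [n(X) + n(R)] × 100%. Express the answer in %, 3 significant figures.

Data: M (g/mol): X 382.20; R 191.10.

n(X) = 1840 / 382.20 = 4.814 mol
n(R) = 941 / 191.10 = 4.924 mol
selectivity = 4.814/(4.814+4.924) × 100 = 49.44 %

49.4 %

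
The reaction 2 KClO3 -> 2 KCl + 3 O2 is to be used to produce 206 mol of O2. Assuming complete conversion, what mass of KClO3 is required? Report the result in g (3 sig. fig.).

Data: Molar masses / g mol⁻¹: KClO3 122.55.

16800 g

n(O2) = 206.0 mol
n(KClO3) = (2/3) × 206.0 = 137.3 mol
mass = 137.3 × 122.55 = 16830 g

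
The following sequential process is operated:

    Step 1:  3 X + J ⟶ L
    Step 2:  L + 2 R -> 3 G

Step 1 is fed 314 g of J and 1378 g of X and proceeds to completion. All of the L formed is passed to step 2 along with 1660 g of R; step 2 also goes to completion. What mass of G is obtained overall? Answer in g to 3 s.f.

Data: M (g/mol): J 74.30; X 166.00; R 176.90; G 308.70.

Step 1:
n(J) = 314.0 / 74.30 = 4.226 mol
n(X) = 1378 / 166.00 = 8.301 mol
n/ν for J = 4.226/1 = 4.226
n/ν for X = 8.301/3 = 2.767
Smallest n/ν is X → limiting reagent.
n(L) produced = (1/3) × 8.301 = 2.767 mol
Step 2:
n(L) available = 2.767 mol
n(R) = 1660 / 176.90 = 9.384 mol
n/ν for L = 2.767/1 = 2.767
n/ν for R = 9.384/2 = 4.692
Smallest n/ν is L → limiting reagent.
n(G) = (3/1) × 2.767 = 8.301 mol
mass = 8.301 × 308.70 = 2563 g

2560 g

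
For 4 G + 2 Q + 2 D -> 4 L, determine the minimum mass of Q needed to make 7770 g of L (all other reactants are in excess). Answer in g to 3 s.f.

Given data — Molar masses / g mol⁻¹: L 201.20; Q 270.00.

n(L) = 7770 / 201.20 = 38.62 mol
n(Q) = (2/4) × 38.62 = 19.31 mol
mass = 19.31 × 270.00 = 5214 g

5210 g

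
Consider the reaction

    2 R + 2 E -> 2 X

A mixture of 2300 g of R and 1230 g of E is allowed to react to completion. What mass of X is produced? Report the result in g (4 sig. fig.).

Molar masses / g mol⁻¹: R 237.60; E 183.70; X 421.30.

2821 g

n(R) = 2300 / 237.60 = 9.680 mol
n(E) = 1230 / 183.70 = 6.696 mol
n/ν for R = 9.680/2 = 4.840
n/ν for E = 6.696/2 = 3.348
Smallest n/ν is E → limiting reagent.
n(X) = (2/2) × 6.696 = 6.696 mol
mass = 6.696 × 421.30 = 2821 g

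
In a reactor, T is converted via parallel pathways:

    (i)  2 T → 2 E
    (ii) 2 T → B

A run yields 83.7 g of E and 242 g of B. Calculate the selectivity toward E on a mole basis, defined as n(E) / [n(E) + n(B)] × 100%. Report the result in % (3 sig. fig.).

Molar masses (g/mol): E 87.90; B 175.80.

40.9 %

n(E) = 83.7 / 87.90 = 0.9522 mol
n(B) = 242 / 175.80 = 1.377 mol
selectivity = 0.9522/(0.9522+1.377) × 100 = 40.88 %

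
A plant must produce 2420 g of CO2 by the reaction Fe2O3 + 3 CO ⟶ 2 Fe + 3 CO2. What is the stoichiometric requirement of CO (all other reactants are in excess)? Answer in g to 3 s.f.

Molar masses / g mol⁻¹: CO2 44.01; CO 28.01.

1540 g

n(CO2) = 2420 / 44.01 = 54.99 mol
n(CO) = (3/3) × 54.99 = 54.99 mol
mass = 54.99 × 28.01 = 1540 g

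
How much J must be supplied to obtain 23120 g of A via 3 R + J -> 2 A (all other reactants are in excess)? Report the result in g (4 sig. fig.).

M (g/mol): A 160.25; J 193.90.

13990 g

n(A) = 23120 / 160.25 = 144.3 mol
n(J) = (1/2) × 144.3 = 72.15 mol
mass = 72.15 × 193.90 = 13990 g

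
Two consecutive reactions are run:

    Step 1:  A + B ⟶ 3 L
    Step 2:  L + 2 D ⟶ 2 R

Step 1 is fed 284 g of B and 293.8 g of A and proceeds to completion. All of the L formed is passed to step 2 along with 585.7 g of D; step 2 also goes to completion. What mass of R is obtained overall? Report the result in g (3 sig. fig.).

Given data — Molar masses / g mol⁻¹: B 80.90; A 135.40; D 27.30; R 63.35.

Step 1:
n(B) = 284.0 / 80.90 = 3.511 mol
n(A) = 293.8 / 135.40 = 2.170 mol
n/ν for B = 3.511/1 = 3.511
n/ν for A = 2.170/1 = 2.170
Smallest n/ν is A → limiting reagent.
n(L) produced = (3/1) × 2.170 = 6.510 mol
Step 2:
n(L) available = 6.510 mol
n(D) = 585.7 / 27.30 = 21.45 mol
n/ν for L = 6.510/1 = 6.510
n/ν for D = 21.45/2 = 10.73
Smallest n/ν is L → limiting reagent.
n(R) = (2/1) × 6.510 = 13.02 mol
mass = 13.02 × 63.35 = 824.8 g

825 g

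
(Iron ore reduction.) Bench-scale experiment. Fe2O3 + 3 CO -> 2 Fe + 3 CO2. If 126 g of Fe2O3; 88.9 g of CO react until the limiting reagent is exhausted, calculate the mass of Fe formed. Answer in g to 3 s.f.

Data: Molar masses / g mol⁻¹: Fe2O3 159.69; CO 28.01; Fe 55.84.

88.1 g

n(Fe2O3) = 126.0 / 159.69 = 0.7890 mol
n(CO) = 88.90 / 28.01 = 3.174 mol
n/ν → Fe2O3: 0.7890, CO: 1.058; Fe2O3 is limiting.
n(Fe) = (2/1) × 0.7890 = 1.578 mol
mass = 1.578 × 55.84 = 88.12 g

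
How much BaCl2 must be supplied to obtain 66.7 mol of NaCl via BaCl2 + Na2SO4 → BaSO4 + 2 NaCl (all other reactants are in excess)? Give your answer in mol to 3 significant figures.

n(NaCl) = 66.70 mol
n(BaCl2) = (1/2) × 66.70 = 33.35 mol

33.4 mol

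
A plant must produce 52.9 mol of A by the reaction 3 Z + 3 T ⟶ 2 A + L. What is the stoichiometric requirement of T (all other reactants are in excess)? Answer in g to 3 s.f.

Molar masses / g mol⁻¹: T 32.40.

n(A) = 52.90 mol
n(T) = (3/2) × 52.90 = 79.35 mol
mass = 79.35 × 32.40 = 2571 g

2570 g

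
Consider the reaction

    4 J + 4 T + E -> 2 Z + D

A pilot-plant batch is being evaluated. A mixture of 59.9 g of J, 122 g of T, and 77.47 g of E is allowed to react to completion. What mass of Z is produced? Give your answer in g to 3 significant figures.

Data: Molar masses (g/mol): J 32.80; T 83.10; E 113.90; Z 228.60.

n(J) = 59.90 / 32.80 = 1.826 mol
n(T) = 122.0 / 83.10 = 1.468 mol
n(E) = 77.47 / 113.90 = 0.6802 mol
n/ν for J = 1.826/4 = 0.4565
n/ν for T = 1.468/4 = 0.3670
n/ν for E = 0.6802/1 = 0.6802
Smallest n/ν is T → limiting reagent.
n(Z) = (2/4) × 1.468 = 0.7340 mol
mass = 0.7340 × 228.60 = 167.8 g

168 g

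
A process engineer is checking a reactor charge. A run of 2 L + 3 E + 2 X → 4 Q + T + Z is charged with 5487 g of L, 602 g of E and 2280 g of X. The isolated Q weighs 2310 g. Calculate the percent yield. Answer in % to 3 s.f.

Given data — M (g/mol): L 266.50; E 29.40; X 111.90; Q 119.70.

n(L) = 5487 / 266.50 = 20.59 mol
n(E) = 602.0 / 29.40 = 20.48 mol
n(X) = 2280 / 111.90 = 20.38 mol
n/ν for L = 20.59/2 = 10.30
n/ν for E = 20.48/3 = 6.827
n/ν for X = 20.38/2 = 10.19
Smallest n/ν is E → limiting reagent.
theoretical n(Q) = (4/3) × 20.48 = 27.31 mol → 3269 g
% yield = 2310 / 3269 × 100 = 70.66 %

70.7 %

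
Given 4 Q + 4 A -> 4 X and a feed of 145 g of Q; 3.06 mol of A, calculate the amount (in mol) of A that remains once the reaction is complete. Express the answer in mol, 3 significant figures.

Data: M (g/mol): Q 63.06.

n(Q) = 145.0 / 63.06 = 2.299 mol
n(A) = 3.060 mol
n/ν for Q = 2.299/4 = 0.5748
n/ν for A = 3.060/4 = 0.7650
Smallest n/ν is Q → limiting reagent.
A consumed = (4/4) × 2.299 = 2.299 mol
A remaining = 3.060 − 2.299 = 0.7610 mol

0.761 mol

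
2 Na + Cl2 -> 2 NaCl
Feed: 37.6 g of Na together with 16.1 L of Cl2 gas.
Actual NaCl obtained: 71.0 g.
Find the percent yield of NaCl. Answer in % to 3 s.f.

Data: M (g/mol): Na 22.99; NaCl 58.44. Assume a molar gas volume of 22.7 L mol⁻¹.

n(Na) = 37.60 / 22.99 = 1.635 mol
n(Cl2) = 16.10 / 22.7 = 0.7093 mol
n/ν for Na = 1.635/2 = 0.8175
n/ν for Cl2 = 0.7093/1 = 0.7093
Smallest n/ν is Cl2 → limiting reagent.
theoretical n(NaCl) = (2/1) × 0.7093 = 1.419 mol → 82.93 g
% yield = 71.0 / 82.93 × 100 = 85.61 %

85.6 %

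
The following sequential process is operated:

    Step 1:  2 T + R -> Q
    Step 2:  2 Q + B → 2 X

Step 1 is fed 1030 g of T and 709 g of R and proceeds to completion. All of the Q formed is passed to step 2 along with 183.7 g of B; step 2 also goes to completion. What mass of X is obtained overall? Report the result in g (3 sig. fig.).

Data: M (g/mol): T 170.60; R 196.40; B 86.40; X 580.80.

Step 1:
n(T) = 1030 / 170.60 = 6.038 mol
n(R) = 709.0 / 196.40 = 3.610 mol
n/ν → T: 3.019, R: 3.610; T is limiting.
n(Q) produced = (1/2) × 6.038 = 3.019 mol
Step 2:
n(Q) available = 3.019 mol
n(B) = 183.7 / 86.40 = 2.126 mol
n/ν → Q: 1.510, B: 2.126; Q is limiting.
n(X) = (2/2) × 3.019 = 3.019 mol
mass = 3.019 × 580.80 = 1753 g

1750 g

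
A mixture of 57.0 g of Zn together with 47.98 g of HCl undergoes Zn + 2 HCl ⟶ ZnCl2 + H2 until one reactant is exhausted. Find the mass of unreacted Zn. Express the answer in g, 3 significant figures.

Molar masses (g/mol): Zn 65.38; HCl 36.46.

n(Zn) = 57.00 / 65.38 = 0.8718 mol
n(HCl) = 47.98 / 36.46 = 1.316 mol
n/ν → Zn: 0.8718, HCl: 0.6580; HCl is limiting.
Zn consumed = (1/2) × 1.316 = 0.6580 mol
Zn remaining = 0.8718 − 0.6580 = 0.2138 mol
mass = 0.2138 × 65.38 = 13.98 g

14.0 g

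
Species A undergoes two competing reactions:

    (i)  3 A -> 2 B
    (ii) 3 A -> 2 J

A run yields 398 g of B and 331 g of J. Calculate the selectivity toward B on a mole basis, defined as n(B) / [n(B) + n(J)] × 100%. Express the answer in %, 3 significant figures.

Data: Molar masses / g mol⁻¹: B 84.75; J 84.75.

54.6 %

n(B) = 398 / 84.75 = 4.696 mol
n(J) = 331 / 84.75 = 3.906 mol
selectivity = 4.696/(4.696+3.906) × 100 = 54.59 %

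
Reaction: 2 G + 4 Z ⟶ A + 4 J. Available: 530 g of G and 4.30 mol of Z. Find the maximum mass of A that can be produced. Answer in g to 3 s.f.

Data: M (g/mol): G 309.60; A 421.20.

361 g

n(G) = 530.0 / 309.60 = 1.712 mol
n(Z) = 4.300 mol
n/ν → G: 0.8560, Z: 1.075; G is limiting.
n(A) = (1/2) × 1.712 = 0.8560 mol
mass = 0.8560 × 421.20 = 360.5 g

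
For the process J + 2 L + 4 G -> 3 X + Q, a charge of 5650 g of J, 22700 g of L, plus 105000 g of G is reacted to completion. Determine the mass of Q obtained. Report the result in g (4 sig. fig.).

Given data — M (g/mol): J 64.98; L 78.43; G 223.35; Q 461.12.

40090 g

n(J) = 5650 / 64.98 = 86.95 mol
n(L) = 22700 / 78.43 = 289.4 mol
n(G) = 105000 / 223.35 = 470.1 mol
n/ν → J: 86.95, L: 144.7, G: 117.5; J is limiting.
n(Q) = (1/1) × 86.95 = 86.95 mol
mass = 86.95 × 461.12 = 40090 g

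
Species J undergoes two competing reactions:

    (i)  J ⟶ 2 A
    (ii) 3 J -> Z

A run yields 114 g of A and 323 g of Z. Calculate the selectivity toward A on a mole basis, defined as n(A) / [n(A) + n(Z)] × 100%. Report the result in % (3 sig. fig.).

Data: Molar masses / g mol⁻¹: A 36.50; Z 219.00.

n(A) = 114 / 36.50 = 3.123 mol
n(Z) = 323 / 219.00 = 1.475 mol
selectivity = 3.123/(3.123+1.475) × 100 = 67.92 %

67.9 %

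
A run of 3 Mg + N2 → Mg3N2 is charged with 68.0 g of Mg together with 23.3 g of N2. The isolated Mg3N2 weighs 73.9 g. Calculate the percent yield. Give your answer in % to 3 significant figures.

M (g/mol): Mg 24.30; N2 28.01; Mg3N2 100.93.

88.0 %

n(Mg) = 68.00 / 24.30 = 2.798 mol
n(N2) = 23.30 / 28.01 = 0.8318 mol
n/ν for Mg = 2.798/3 = 0.9327
n/ν for N2 = 0.8318/1 = 0.8318
Smallest n/ν is N2 → limiting reagent.
theoretical n(Mg3N2) = (1/1) × 0.8318 = 0.8318 mol → 83.95 g
% yield = 73.9 / 83.95 × 100 = 88.03 %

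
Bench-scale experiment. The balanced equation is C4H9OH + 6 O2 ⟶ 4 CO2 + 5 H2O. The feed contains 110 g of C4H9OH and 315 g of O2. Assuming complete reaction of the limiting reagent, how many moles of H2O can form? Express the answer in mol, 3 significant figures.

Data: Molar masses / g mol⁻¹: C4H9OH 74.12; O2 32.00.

7.42 mol

n(C4H9OH) = 110.0 / 74.12 = 1.484 mol
n(O2) = 315.0 / 32.00 = 9.844 mol
n/ν → C4H9OH: 1.484, O2: 1.641; C4H9OH is limiting.
n(H2O) = (5/1) × 1.484 = 7.420 mol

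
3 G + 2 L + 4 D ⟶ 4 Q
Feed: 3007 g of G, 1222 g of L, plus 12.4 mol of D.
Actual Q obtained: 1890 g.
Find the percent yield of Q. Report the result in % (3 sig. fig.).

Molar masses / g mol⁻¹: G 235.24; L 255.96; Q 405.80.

n(G) = 3007 / 235.24 = 12.78 mol
n(L) = 1222 / 255.96 = 4.774 mol
n(D) = 12.40 mol
n/ν for G = 12.78/3 = 4.260
n/ν for L = 4.774/2 = 2.387
n/ν for D = 12.40/4 = 3.100
Smallest n/ν is L → limiting reagent.
theoretical n(Q) = (4/2) × 4.774 = 9.548 mol → 3875 g
% yield = 1890 / 3875 × 100 = 48.77 %

48.8 %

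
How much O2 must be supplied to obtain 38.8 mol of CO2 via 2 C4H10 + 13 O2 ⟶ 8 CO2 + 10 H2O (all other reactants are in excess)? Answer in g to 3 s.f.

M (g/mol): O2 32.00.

n(CO2) = 38.80 mol
n(O2) = (13/8) × 38.80 = 63.05 mol
mass = 63.05 × 32.00 = 2018 g

2020 g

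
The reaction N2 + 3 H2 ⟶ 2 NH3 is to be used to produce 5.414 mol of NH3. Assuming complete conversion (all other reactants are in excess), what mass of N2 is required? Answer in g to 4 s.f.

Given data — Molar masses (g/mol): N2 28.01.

n(NH3) = 5.414 mol
n(N2) = (1/2) × 5.414 = 2.707 mol
mass = 2.707 × 28.01 = 75.82 g

75.82 g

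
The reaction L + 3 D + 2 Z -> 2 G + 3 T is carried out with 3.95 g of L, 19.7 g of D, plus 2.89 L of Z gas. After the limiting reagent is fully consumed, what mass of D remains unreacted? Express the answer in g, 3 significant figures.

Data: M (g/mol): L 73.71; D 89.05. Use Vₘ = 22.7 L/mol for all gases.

5.38 g

n(L) = 3.950 / 73.71 = 0.05359 mol
n(D) = 19.70 / 89.05 = 0.2212 mol
n(Z) = 2.890 / 22.7 = 0.1273 mol
n/ν for L = 0.05359/1 = 0.05359
n/ν for D = 0.2212/3 = 0.07373
n/ν for Z = 0.1273/2 = 0.06365
Smallest n/ν is L → limiting reagent.
D consumed = (3/1) × 0.05359 = 0.1608 mol
D remaining = 0.2212 − 0.1608 = 0.06040 mol
mass = 0.06040 × 89.05 = 5.379 g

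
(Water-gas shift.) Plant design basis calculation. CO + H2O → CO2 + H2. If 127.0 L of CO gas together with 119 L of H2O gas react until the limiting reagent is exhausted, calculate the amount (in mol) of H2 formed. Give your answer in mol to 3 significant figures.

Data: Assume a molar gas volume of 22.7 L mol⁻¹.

n(CO) = 127.0 / 22.7 = 5.595 mol
n(H2O) = 119.0 / 22.7 = 5.242 mol
n/ν for CO = 5.595/1 = 5.595
n/ν for H2O = 5.242/1 = 5.242
Smallest n/ν is H2O → limiting reagent.
n(H2) = (1/1) × 5.242 = 5.242 mol

5.24 mol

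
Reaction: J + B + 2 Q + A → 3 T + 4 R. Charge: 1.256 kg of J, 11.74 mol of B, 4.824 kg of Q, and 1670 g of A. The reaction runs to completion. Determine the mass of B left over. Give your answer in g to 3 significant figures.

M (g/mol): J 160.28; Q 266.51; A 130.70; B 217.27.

848 g

n(J) = 1.256×1000 / 160.28 = 7.836 mol
n(B) = 11.74 mol
n(Q) = 4.824×1000 / 266.51 = 18.10 mol
n(A) = 1670 / 130.70 = 12.78 mol
n/ν for J = 7.836/1 = 7.836
n/ν for B = 11.74/1 = 11.74
n/ν for Q = 18.10/2 = 9.050
n/ν for A = 12.78/1 = 12.78
Smallest n/ν is J → limiting reagent.
B consumed = (1/1) × 7.836 = 7.836 mol
B remaining = 11.74 − 7.836 = 3.904 mol
mass = 3.904 × 217.27 = 848.2 g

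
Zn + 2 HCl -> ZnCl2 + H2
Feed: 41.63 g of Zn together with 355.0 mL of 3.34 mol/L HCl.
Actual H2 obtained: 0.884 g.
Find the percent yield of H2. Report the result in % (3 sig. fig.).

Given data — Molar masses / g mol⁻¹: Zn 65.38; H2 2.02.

73.8 %

n(Zn) = 41.63 / 65.38 = 0.6367 mol
n(HCl) = 3.34 × 355.0/1000 = 1.186 mol
n/ν for Zn = 0.6367/1 = 0.6367
n/ν for HCl = 1.186/2 = 0.5930
Smallest n/ν is HCl → limiting reagent.
theoretical n(H2) = (1/2) × 1.186 = 0.5930 mol → 1.198 g
% yield = 0.884 / 1.198 × 100 = 73.79 %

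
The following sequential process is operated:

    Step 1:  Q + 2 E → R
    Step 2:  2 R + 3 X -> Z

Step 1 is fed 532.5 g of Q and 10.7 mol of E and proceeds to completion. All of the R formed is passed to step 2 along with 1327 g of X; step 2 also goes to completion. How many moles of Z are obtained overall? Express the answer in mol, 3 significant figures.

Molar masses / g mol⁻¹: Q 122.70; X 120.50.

2.17 mol

Step 1:
n(Q) = 532.5 / 122.70 = 4.340 mol
n(E) = 10.70 mol
n/ν for Q = 4.340/1 = 4.340
n/ν for E = 10.70/2 = 5.350
Smallest n/ν is Q → limiting reagent.
n(R) produced = (1/1) × 4.340 = 4.340 mol
Step 2:
n(R) available = 4.340 mol
n(X) = 1327 / 120.50 = 11.01 mol
n/ν for R = 4.340/2 = 2.170
n/ν for X = 11.01/3 = 3.670
Smallest n/ν is R → limiting reagent.
n(Z) = (1/2) × 4.340 = 2.170 mol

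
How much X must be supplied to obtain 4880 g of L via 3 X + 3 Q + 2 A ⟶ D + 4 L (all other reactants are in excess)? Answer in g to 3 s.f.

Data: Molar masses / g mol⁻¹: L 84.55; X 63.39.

n(L) = 4880 / 84.55 = 57.72 mol
n(X) = (3/4) × 57.72 = 43.29 mol
mass = 43.29 × 63.39 = 2744 g

2740 g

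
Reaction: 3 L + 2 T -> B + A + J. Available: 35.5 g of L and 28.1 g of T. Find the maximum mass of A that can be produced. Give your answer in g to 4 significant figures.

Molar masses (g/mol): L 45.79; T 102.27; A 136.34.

18.73 g

n(L) = 35.50 / 45.79 = 0.7753 mol
n(T) = 28.10 / 102.27 = 0.2748 mol
n/ν for L = 0.7753/3 = 0.2584
n/ν for T = 0.2748/2 = 0.1374
Smallest n/ν is T → limiting reagent.
n(A) = (1/2) × 0.2748 = 0.1374 mol
mass = 0.1374 × 136.34 = 18.73 g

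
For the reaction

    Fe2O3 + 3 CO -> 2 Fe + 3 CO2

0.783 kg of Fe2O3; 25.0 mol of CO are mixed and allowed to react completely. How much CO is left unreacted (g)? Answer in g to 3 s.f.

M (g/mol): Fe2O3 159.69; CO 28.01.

n(Fe2O3) = 0.7830×1000 / 159.69 = 4.903 mol
n(CO) = 25.00 mol
n/ν for Fe2O3 = 4.903/1 = 4.903
n/ν for CO = 25.00/3 = 8.333
Smallest n/ν is Fe2O3 → limiting reagent.
CO consumed = (3/1) × 4.903 = 14.71 mol
CO remaining = 25.00 − 14.71 = 10.29 mol
mass = 10.29 × 28.01 = 288.2 g

288 g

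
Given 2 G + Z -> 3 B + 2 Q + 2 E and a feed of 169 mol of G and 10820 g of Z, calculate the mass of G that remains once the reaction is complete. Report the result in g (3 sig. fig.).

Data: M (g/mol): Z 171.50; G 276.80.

n(G) = 169.0 mol
n(Z) = 10820 / 171.50 = 63.09 mol
n/ν for G = 169.0/2 = 84.50
n/ν for Z = 63.09/1 = 63.09
Smallest n/ν is Z → limiting reagent.
G consumed = (2/1) × 63.09 = 126.2 mol
G remaining = 169.0 − 126.2 = 42.80 mol
mass = 42.80 × 276.80 = 11850 g

11900 g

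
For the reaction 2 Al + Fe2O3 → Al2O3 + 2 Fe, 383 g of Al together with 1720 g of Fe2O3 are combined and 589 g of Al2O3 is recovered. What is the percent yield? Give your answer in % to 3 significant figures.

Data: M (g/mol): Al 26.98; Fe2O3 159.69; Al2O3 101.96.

n(Al) = 383.0 / 26.98 = 14.20 mol
n(Fe2O3) = 1720 / 159.69 = 10.77 mol
n/ν for Al = 14.20/2 = 7.100
n/ν for Fe2O3 = 10.77/1 = 10.77
Smallest n/ν is Al → limiting reagent.
theoretical n(Al2O3) = (1/2) × 14.20 = 7.100 mol → 723.9 g
% yield = 589 / 723.9 × 100 = 81.36 %

81.4 %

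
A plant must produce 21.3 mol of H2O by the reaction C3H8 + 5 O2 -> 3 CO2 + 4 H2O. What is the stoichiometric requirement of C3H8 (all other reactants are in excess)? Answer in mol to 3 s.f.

n(H2O) = 21.30 mol
n(C3H8) = (1/4) × 21.30 = 5.325 mol

5.33 mol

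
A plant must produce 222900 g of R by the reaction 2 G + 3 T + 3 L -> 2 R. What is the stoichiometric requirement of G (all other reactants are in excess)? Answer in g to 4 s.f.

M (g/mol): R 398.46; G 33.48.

n(R) = 222900 / 398.46 = 559.4 mol
n(G) = (2/2) × 559.4 = 559.4 mol
mass = 559.4 × 33.48 = 18730 g

18730 g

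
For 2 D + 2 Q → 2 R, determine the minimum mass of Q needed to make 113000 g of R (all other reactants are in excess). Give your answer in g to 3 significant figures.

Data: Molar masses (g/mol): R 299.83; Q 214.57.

80900 g

n(R) = 113000 / 299.83 = 376.9 mol
n(Q) = (2/2) × 376.9 = 376.9 mol
mass = 376.9 × 214.57 = 80870 g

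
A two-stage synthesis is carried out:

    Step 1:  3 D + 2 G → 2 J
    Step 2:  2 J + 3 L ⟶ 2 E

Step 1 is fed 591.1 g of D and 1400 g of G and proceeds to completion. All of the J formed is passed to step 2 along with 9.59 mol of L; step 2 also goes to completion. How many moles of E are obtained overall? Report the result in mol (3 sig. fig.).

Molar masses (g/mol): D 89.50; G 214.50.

4.40 mol

Step 1:
n(D) = 591.1 / 89.50 = 6.604 mol
n(G) = 1400 / 214.50 = 6.527 mol
n/ν for D = 6.604/3 = 2.201
n/ν for G = 6.527/2 = 3.264
Smallest n/ν is D → limiting reagent.
n(J) produced = (2/3) × 6.604 = 4.403 mol
Step 2:
n(J) available = 4.403 mol
n(L) = 9.590 mol
n/ν for J = 4.403/2 = 2.202
n/ν for L = 9.590/3 = 3.197
Smallest n/ν is J → limiting reagent.
n(E) = (2/2) × 4.403 = 4.403 mol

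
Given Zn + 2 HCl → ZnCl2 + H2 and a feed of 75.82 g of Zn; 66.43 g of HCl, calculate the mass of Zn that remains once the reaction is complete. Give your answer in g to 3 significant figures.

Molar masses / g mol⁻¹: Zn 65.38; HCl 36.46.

n(Zn) = 75.82 / 65.38 = 1.160 mol
n(HCl) = 66.43 / 36.46 = 1.822 mol
n/ν → Zn: 1.160, HCl: 0.9110; HCl is limiting.
Zn consumed = (1/2) × 1.822 = 0.9110 mol
Zn remaining = 1.160 − 0.9110 = 0.2490 mol
mass = 0.2490 × 65.38 = 16.28 g

16.3 g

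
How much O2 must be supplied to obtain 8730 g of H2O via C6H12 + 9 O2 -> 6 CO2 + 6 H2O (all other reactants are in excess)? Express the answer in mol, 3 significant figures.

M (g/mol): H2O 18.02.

n(H2O) = 8730 / 18.02 = 484.5 mol
n(O2) = (9/6) × 484.5 = 726.8 mol

727 mol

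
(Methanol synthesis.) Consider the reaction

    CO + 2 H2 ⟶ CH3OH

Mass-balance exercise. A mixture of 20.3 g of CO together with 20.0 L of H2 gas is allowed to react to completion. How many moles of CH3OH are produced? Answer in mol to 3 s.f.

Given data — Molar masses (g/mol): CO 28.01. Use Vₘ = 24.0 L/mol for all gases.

0.417 mol

n(CO) = 20.30 / 28.01 = 0.7247 mol
n(H2) = 20.00 / 24.0 = 0.8333 mol
n/ν → CO: 0.7247, H2: 0.4167; H2 is limiting.
n(CH3OH) = (1/2) × 0.8333 = 0.4167 mol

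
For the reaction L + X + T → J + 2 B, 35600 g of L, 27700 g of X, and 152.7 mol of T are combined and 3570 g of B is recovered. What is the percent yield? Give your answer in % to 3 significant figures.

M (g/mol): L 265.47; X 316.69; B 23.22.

n(L) = 35600 / 265.47 = 134.1 mol
n(X) = 27700 / 316.69 = 87.47 mol
n(T) = 152.7 mol
n/ν for L = 134.1/1 = 134.1
n/ν for X = 87.47/1 = 87.47
n/ν for T = 152.7/1 = 152.7
Smallest n/ν is X → limiting reagent.
theoretical n(B) = (2/1) × 87.47 = 174.9 mol → 4061 g
% yield = 3570 / 4061 × 100 = 87.91 %

87.9 %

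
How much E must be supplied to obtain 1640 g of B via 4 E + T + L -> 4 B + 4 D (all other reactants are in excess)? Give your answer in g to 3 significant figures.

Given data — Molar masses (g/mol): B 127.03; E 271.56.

3510 g

n(B) = 1640 / 127.03 = 12.91 mol
n(E) = (4/4) × 12.91 = 12.91 mol
mass = 12.91 × 271.56 = 3506 g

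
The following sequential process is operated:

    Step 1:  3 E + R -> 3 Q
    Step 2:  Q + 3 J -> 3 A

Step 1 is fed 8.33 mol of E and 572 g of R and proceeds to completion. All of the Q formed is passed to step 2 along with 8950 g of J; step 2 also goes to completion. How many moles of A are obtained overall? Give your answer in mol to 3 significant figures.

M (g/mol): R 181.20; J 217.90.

25.0 mol

Step 1:
n(E) = 8.330 mol
n(R) = 572.0 / 181.20 = 3.157 mol
n/ν for E = 8.330/3 = 2.777
n/ν for R = 3.157/1 = 3.157
Smallest n/ν is E → limiting reagent.
n(Q) produced = (3/3) × 8.330 = 8.330 mol
Step 2:
n(Q) available = 8.330 mol
n(J) = 8950 / 217.90 = 41.07 mol
n/ν for Q = 8.330/1 = 8.330
n/ν for J = 41.07/3 = 13.69
Smallest n/ν is Q → limiting reagent.
n(A) = (3/1) × 8.330 = 24.99 mol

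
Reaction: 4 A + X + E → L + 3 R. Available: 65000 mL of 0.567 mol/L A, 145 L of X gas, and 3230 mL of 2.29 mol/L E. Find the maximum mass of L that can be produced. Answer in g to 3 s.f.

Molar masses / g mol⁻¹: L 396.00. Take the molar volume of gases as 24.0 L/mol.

n(A) = 0.567 × 65000/1000 = 36.86 mol
n(X) = 145.0 / 24.0 = 6.042 mol
n(E) = 2.29 × 3230/1000 = 7.397 mol
n/ν for A = 36.86/4 = 9.215
n/ν for X = 6.042/1 = 6.042
n/ν for E = 7.397/1 = 7.397
Smallest n/ν is X → limiting reagent.
n(L) = (1/1) × 6.042 = 6.042 mol
mass = 6.042 × 396.00 = 2393 g

2390 g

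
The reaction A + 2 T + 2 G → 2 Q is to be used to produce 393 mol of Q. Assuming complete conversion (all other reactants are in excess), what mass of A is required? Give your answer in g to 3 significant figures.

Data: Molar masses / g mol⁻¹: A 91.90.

n(Q) = 393.0 mol
n(A) = (1/2) × 393.0 = 196.5 mol
mass = 196.5 × 91.90 = 18060 g

18100 g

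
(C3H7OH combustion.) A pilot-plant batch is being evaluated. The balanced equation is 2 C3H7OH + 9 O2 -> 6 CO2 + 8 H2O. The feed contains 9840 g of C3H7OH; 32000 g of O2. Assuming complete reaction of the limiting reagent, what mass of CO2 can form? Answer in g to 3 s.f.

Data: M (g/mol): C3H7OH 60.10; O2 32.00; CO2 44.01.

21600 g

n(C3H7OH) = 9840 / 60.10 = 163.7 mol
n(O2) = 32000 / 32.00 = 1000 mol
n/ν → C3H7OH: 81.85, O2: 111.1; C3H7OH is limiting.
n(CO2) = (6/2) × 163.7 = 491.1 mol
mass = 491.1 × 44.01 = 21610 g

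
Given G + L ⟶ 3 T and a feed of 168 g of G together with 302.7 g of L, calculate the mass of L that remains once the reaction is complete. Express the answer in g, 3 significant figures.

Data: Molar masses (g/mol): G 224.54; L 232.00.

129 g

n(G) = 168.0 / 224.54 = 0.7482 mol
n(L) = 302.7 / 232.00 = 1.305 mol
n/ν → G: 0.7482, L: 1.305; G is limiting.
L consumed = (1/1) × 0.7482 = 0.7482 mol
L remaining = 1.305 − 0.7482 = 0.5568 mol
mass = 0.5568 × 232.00 = 129.2 g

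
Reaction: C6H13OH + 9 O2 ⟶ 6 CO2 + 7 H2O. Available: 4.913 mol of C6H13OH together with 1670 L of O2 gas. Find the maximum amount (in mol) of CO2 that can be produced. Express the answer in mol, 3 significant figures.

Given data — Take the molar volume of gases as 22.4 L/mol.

29.5 mol

n(C6H13OH) = 4.913 mol
n(O2) = 1670 / 22.4 = 74.55 mol
n/ν → C6H13OH: 4.913, O2: 8.283; C6H13OH is limiting.
n(CO2) = (6/1) × 4.913 = 29.48 mol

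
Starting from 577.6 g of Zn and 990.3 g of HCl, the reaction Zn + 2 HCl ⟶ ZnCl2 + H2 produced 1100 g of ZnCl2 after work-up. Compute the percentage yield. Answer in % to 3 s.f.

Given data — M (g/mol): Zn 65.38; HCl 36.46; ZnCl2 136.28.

n(Zn) = 577.6 / 65.38 = 8.835 mol
n(HCl) = 990.3 / 36.46 = 27.16 mol
n/ν for Zn = 8.835/1 = 8.835
n/ν for HCl = 27.16/2 = 13.58
Smallest n/ν is Zn → limiting reagent.
theoretical n(ZnCl2) = (1/1) × 8.835 = 8.835 mol → 1204 g
% yield = 1100 / 1204 × 100 = 91.36 %

91.4 %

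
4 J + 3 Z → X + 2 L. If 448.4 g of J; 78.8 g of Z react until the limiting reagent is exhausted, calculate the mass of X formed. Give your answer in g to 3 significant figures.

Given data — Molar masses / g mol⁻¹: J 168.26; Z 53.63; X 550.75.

270 g

n(J) = 448.4 / 168.26 = 2.665 mol
n(Z) = 78.80 / 53.63 = 1.469 mol
n/ν → J: 0.6663, Z: 0.4897; Z is limiting.
n(X) = (1/3) × 1.469 = 0.4897 mol
mass = 0.4897 × 550.75 = 269.7 g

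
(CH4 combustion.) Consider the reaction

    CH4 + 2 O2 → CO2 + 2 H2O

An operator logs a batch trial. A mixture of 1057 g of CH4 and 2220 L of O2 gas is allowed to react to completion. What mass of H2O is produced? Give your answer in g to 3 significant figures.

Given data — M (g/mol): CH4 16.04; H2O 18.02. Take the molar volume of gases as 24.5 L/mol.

1630 g

n(CH4) = 1057 / 16.04 = 65.90 mol
n(O2) = 2220 / 24.5 = 90.61 mol
n/ν for CH4 = 65.90/1 = 65.90
n/ν for O2 = 90.61/2 = 45.31
Smallest n/ν is O2 → limiting reagent.
n(H2O) = (2/2) × 90.61 = 90.61 mol
mass = 90.61 × 18.02 = 1633 g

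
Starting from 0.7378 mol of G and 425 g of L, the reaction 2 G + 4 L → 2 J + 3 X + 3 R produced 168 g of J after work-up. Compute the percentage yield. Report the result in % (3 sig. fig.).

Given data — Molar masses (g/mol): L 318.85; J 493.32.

51.1 %

n(G) = 0.7378 mol
n(L) = 425.0 / 318.85 = 1.333 mol
n/ν for G = 0.7378/2 = 0.3689
n/ν for L = 1.333/4 = 0.3333
Smallest n/ν is L → limiting reagent.
theoretical n(J) = (2/4) × 1.333 = 0.6665 mol → 328.8 g
% yield = 168 / 328.8 × 100 = 51.09 %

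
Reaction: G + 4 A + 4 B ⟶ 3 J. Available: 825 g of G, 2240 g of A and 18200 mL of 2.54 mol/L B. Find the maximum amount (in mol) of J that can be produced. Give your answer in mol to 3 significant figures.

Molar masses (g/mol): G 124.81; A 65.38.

n(G) = 825.0 / 124.81 = 6.610 mol
n(A) = 2240 / 65.38 = 34.26 mol
n(B) = 2.54 × 18200/1000 = 46.23 mol
n/ν for G = 6.610/1 = 6.610
n/ν for A = 34.26/4 = 8.565
n/ν for B = 46.23/4 = 11.56
Smallest n/ν is G → limiting reagent.
n(J) = (3/1) × 6.610 = 19.83 mol

19.8 mol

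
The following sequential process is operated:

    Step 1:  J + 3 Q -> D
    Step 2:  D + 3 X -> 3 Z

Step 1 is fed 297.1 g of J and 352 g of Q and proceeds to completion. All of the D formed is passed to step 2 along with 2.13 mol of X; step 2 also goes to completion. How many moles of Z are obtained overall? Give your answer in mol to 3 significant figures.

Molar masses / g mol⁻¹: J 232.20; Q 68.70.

2.13 mol

Step 1:
n(J) = 297.1 / 232.20 = 1.280 mol
n(Q) = 352.0 / 68.70 = 5.124 mol
n/ν for J = 1.280/1 = 1.280
n/ν for Q = 5.124/3 = 1.708
Smallest n/ν is J → limiting reagent.
n(D) produced = (1/1) × 1.280 = 1.280 mol
Step 2:
n(D) available = 1.280 mol
n(X) = 2.130 mol
n/ν for D = 1.280/1 = 1.280
n/ν for X = 2.130/3 = 0.7100
Smallest n/ν is X → limiting reagent.
n(Z) = (3/3) × 2.130 = 2.130 mol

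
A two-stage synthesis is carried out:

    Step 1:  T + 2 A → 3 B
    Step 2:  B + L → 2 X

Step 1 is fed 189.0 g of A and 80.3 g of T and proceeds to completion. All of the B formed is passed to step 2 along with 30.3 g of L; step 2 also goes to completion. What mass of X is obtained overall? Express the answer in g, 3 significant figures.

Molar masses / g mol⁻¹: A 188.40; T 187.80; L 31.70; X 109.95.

210 g

Step 1:
n(A) = 189.0 / 188.40 = 1.003 mol
n(T) = 80.30 / 187.80 = 0.4276 mol
n/ν for A = 1.003/2 = 0.5015
n/ν for T = 0.4276/1 = 0.4276
Smallest n/ν is T → limiting reagent.
n(B) produced = (3/1) × 0.4276 = 1.283 mol
Step 2:
n(B) available = 1.283 mol
n(L) = 30.30 / 31.70 = 0.9558 mol
n/ν for B = 1.283/1 = 1.283
n/ν for L = 0.9558/1 = 0.9558
Smallest n/ν is L → limiting reagent.
n(X) = (2/1) × 0.9558 = 1.912 mol
mass = 1.912 × 109.95 = 210.2 g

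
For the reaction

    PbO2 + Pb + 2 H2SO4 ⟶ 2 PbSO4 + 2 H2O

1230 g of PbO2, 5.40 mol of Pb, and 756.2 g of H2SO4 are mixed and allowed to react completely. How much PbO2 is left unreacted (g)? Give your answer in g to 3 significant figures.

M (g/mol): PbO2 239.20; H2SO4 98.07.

n(PbO2) = 1230 / 239.20 = 5.142 mol
n(Pb) = 5.400 mol
n(H2SO4) = 756.2 / 98.07 = 7.711 mol
n/ν → PbO2: 5.142, Pb: 5.400, H2SO4: 3.856; H2SO4 is limiting.
PbO2 consumed = (1/2) × 7.711 = 3.856 mol
PbO2 remaining = 5.142 − 3.856 = 1.286 mol
mass = 1.286 × 239.20 = 307.6 g

308 g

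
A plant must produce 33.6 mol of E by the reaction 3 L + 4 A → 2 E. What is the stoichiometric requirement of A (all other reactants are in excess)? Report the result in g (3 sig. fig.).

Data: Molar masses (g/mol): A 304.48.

n(E) = 33.60 mol
n(A) = (4/2) × 33.60 = 67.20 mol
mass = 67.20 × 304.48 = 20460 g

20500 g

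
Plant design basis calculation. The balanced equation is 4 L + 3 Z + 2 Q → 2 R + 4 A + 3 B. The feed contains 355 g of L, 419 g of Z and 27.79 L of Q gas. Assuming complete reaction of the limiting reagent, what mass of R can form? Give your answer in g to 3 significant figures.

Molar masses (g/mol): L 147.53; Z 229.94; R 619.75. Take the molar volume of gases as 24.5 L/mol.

703 g

n(L) = 355.0 / 147.53 = 2.406 mol
n(Z) = 419.0 / 229.94 = 1.822 mol
n(Q) = 27.79 / 24.5 = 1.134 mol
n/ν → L: 0.6015, Z: 0.6073, Q: 0.5670; Q is limiting.
n(R) = (2/2) × 1.134 = 1.134 mol
mass = 1.134 × 619.75 = 702.8 g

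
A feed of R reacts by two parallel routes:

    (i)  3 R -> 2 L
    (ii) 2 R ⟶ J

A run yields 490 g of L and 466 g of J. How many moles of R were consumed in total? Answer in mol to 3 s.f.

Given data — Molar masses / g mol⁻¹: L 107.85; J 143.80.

n(L) = 490 / 107.85 = 4.543 mol
n(J) = 466 / 143.80 = 3.241 mol
n(R) via (i) = (3/2)×4.543 = 6.815 mol
n(R) via (ii) = (2/1)×3.241 = 6.482 mol
total n(R) = 6.815 + 6.482 = 13.30 mol

13.3 mol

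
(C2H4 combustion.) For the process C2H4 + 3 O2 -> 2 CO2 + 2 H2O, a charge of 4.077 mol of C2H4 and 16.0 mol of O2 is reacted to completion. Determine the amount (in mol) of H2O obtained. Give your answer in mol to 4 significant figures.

8.154 mol

n(C2H4) = 4.077 mol
n(O2) = 16.00 mol
n/ν for C2H4 = 4.077/1 = 4.077
n/ν for O2 = 16.00/3 = 5.333
Smallest n/ν is C2H4 → limiting reagent.
n(H2O) = (2/1) × 4.077 = 8.154 mol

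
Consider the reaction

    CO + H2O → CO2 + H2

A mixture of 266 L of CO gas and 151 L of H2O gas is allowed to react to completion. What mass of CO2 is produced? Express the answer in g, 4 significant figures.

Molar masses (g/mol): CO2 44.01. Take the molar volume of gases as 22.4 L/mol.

n(CO) = 266.0 / 22.4 = 11.88 mol
n(H2O) = 151.0 / 22.4 = 6.741 mol
n/ν for CO = 11.88/1 = 11.88
n/ν for H2O = 6.741/1 = 6.741
Smallest n/ν is H2O → limiting reagent.
n(CO2) = (1/1) × 6.741 = 6.741 mol
mass = 6.741 × 44.01 = 296.7 g

296.7 g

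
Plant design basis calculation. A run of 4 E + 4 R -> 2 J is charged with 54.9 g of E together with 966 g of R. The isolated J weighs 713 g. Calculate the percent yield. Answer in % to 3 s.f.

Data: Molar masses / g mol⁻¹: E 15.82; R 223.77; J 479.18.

85.8 %

n(E) = 54.90 / 15.82 = 3.470 mol
n(R) = 966.0 / 223.77 = 4.317 mol
n/ν → E: 0.8675, R: 1.079; E is limiting.
theoretical n(J) = (2/4) × 3.470 = 1.735 mol → 831.4 g
% yield = 713 / 831.4 × 100 = 85.76 %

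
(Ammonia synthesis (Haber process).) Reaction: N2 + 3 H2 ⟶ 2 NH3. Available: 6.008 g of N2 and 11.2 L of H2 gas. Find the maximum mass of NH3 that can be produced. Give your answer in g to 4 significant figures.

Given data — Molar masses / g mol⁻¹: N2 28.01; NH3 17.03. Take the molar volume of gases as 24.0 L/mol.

5.298 g

n(N2) = 6.008 / 28.01 = 0.2145 mol
n(H2) = 11.20 / 24.0 = 0.4667 mol
n/ν → N2: 0.2145, H2: 0.1556; H2 is limiting.
n(NH3) = (2/3) × 0.4667 = 0.3111 mol
mass = 0.3111 × 17.03 = 5.298 g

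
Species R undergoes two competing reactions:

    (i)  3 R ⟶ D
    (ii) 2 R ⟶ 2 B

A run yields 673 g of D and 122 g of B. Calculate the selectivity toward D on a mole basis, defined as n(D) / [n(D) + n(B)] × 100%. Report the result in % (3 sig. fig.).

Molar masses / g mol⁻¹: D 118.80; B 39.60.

n(D) = 673 / 118.80 = 5.665 mol
n(B) = 122 / 39.60 = 3.081 mol
selectivity = 5.665/(5.665+3.081) × 100 = 64.77 %

64.8 %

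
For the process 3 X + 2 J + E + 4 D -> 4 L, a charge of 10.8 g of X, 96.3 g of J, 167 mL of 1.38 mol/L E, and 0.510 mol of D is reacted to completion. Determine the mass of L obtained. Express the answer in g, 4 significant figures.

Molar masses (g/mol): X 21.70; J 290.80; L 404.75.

206.4 g

n(X) = 10.80 / 21.70 = 0.4977 mol
n(J) = 96.30 / 290.80 = 0.3312 mol
n(E) = 1.38 × 167.0/1000 = 0.2305 mol
n(D) = 0.5100 mol
n/ν → X: 0.1659, J: 0.1656, E: 0.2305, D: 0.1275; D is limiting.
n(L) = (4/4) × 0.5100 = 0.5100 mol
mass = 0.5100 × 404.75 = 206.4 g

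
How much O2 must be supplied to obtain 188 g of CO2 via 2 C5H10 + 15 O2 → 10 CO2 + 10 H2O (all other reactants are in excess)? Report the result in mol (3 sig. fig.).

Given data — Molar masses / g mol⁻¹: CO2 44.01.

6.41 mol

n(CO2) = 188 / 44.01 = 4.272 mol
n(O2) = (15/10) × 4.272 = 6.408 mol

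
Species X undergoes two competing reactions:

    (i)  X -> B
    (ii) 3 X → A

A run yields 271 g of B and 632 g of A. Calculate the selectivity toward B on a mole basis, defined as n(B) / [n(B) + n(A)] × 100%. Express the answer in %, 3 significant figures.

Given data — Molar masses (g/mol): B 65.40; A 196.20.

n(B) = 271 / 65.40 = 4.144 mol
n(A) = 632 / 196.20 = 3.221 mol
selectivity = 4.144/(4.144+3.221) × 100 = 56.27 %

56.3 %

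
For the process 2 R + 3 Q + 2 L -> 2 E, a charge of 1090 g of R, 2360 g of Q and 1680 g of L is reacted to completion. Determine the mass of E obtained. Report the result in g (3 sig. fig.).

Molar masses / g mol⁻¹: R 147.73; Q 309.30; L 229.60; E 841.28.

n(R) = 1090 / 147.73 = 7.378 mol
n(Q) = 2360 / 309.30 = 7.630 mol
n(L) = 1680 / 229.60 = 7.317 mol
n/ν for R = 7.378/2 = 3.689
n/ν for Q = 7.630/3 = 2.543
n/ν for L = 7.317/2 = 3.659
Smallest n/ν is Q → limiting reagent.
n(E) = (2/3) × 7.630 = 5.087 mol
mass = 5.087 × 841.28 = 4280 g

4280 g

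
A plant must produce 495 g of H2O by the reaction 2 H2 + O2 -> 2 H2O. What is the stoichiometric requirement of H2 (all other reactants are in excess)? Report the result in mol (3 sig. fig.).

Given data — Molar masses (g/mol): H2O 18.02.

n(H2O) = 495 / 18.02 = 27.47 mol
n(H2) = (2/2) × 27.47 = 27.47 mol

27.5 mol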